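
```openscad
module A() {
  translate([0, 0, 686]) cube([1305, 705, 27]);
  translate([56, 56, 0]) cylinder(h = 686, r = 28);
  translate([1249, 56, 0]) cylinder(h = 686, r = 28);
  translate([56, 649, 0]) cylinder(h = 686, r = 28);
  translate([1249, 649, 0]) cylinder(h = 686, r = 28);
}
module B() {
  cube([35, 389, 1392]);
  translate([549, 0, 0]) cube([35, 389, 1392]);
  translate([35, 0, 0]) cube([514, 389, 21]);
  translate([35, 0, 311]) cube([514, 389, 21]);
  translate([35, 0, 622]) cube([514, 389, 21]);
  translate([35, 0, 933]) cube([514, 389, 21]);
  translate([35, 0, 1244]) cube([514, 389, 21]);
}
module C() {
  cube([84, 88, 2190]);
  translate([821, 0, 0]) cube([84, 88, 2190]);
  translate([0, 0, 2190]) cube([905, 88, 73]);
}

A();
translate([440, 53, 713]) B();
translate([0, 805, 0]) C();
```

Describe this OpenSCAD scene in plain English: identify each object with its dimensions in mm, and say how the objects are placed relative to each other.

A is a table with a 1305×705 mm rectangular top, 27 mm thick, top surface at z = 713 mm, supported by four round legs of 56 mm diameter, each leg's bounding box inset 28 mm from the nearest pair of top edges, running from the floor.

B is a bookshelf 584 mm wide overall, 389 mm deep and 1392 mm tall. The two sides are 35 mm thick vertical panels. 5 horizontal shelves of 21 mm thickness span between the inner faces of the sides; the lowest shelf sits on the floor and shelves are stacked with a clear vertical gap of 290 mm between each pair.

C is a rectangular door frame: two vertical jambs of 84×88 mm section, 2190 mm tall, with a clear opening 737 mm wide between their inner faces. A header 73 mm tall and 88 mm deep lies on top of the jambs and spans the full outside width.

The bookshelf is on top of the table. The door frame is on the floor beside the table on its +y side.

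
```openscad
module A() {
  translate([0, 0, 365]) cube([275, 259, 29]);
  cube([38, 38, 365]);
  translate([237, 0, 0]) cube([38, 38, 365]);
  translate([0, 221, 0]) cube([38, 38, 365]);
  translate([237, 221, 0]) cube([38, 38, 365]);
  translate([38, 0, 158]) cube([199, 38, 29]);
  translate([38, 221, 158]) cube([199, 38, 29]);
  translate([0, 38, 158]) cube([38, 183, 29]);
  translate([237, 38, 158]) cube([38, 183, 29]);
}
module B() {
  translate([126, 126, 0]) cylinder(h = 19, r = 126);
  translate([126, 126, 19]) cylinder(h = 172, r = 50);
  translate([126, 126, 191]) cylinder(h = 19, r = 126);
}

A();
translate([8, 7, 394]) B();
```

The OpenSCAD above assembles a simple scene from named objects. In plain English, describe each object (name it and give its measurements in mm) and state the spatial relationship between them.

A is a simple wooden stool: a rectangular seat 275 mm (x) by 259 mm (y), 29 mm thick, top face at z = 394 mm, on four square legs, each 38×38 mm in cross-section. The legs rest on z = 0, each flush with a corner of the seat. Four stretchers, 38 mm wide and 29 mm tall, connect adjacent legs with their undersides at z = 158 mm, each running between the inner faces of the legs it joins and aligned with the legs' outer faces on the other axis.

B is a spool: two coaxial disc flanges of radius 126 mm and thickness 19 mm, joined by a core cylinder of radius 50 mm and height 172 mm. The lower flange rests on z = 0 and the three cylinders share a vertical axis.

The spool is on top of the stool.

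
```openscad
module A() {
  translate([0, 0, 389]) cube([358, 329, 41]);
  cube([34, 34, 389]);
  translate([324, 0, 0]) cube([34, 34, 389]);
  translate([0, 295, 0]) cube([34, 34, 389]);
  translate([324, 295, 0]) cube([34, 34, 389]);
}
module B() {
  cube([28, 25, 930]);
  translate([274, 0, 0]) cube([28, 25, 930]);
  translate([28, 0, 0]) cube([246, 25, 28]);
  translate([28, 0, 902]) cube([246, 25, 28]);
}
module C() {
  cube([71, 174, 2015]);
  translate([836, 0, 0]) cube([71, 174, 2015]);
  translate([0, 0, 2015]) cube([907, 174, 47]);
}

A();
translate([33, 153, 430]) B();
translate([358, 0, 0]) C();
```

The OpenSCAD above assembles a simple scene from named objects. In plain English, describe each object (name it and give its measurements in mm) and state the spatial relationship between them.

A is a simple wooden stool: a rectangular seat 358 mm (x) by 329 mm (y), 41 mm thick, top face at z = 430 mm, on four square legs, each 34×34 mm in cross-section. The legs rest on z = 0, each flush with a corner of the seat.

B is a rectangular picture frame lying in the x–z plane (depth along y). The opening is 246 mm wide (x) by 874 mm tall (z), surrounded by a border 28 mm wide on all four sides. The frame is 25 mm deep and is made of two full-height vertical stiles with two horizontal rails fitted between them.

C is a rectangular door frame: two vertical jambs of 71×174 mm section, 2015 mm tall, with a clear opening 765 mm wide between their inner faces. A header 47 mm tall and 174 mm deep lies on top of the jambs and spans the full outside width.

The picture frame is on top of the stool. The door frame is against the stool's +x side, with their −y faces flush.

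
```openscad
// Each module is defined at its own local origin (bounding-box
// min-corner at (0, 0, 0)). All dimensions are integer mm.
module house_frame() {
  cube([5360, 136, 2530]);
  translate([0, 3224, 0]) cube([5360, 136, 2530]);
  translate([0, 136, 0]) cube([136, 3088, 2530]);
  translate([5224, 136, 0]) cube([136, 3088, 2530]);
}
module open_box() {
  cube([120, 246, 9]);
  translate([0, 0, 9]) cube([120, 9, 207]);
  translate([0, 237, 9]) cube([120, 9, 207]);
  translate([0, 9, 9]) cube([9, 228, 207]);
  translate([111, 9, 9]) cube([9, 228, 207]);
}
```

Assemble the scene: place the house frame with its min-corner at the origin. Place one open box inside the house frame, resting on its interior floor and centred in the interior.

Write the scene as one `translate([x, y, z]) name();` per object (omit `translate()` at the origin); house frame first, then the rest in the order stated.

house_frame();
translate([2620, 1557, 0]) open_box();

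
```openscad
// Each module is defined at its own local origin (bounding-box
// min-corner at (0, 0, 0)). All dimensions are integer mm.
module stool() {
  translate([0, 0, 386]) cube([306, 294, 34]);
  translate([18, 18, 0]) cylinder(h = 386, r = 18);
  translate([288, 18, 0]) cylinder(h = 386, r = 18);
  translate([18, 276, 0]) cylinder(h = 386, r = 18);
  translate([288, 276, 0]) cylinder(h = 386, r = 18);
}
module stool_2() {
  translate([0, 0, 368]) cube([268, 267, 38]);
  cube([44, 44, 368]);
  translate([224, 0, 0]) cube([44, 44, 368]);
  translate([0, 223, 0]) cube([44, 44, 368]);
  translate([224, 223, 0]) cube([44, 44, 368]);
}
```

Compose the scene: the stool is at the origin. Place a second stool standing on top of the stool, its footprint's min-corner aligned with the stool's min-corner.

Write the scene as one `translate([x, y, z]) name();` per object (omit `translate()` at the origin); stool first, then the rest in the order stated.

stool();
translate([0, 0, 420]) stool_2();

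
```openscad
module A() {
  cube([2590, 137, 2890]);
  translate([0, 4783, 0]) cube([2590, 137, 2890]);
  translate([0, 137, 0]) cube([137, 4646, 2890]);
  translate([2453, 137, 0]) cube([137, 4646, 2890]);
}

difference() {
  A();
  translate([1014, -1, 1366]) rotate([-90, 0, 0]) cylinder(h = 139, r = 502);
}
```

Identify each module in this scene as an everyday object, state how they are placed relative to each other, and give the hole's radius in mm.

The subtracted cylinder has r = 502 mm.

A is a house frame. The house frame has a circular hole through its front wall. The hole's radius is 502 mm.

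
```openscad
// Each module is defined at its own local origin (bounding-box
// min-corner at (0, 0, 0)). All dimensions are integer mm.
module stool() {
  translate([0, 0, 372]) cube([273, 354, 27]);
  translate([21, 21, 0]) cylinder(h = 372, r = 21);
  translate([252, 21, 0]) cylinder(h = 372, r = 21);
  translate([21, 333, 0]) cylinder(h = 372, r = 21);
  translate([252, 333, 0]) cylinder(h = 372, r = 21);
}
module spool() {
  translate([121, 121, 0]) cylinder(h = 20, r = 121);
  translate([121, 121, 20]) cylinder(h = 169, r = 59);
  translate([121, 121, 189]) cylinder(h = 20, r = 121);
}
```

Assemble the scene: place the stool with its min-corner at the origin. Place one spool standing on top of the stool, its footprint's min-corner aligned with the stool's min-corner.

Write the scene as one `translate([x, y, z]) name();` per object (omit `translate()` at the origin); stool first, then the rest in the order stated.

stool();
translate([0, 0, 399]) spool();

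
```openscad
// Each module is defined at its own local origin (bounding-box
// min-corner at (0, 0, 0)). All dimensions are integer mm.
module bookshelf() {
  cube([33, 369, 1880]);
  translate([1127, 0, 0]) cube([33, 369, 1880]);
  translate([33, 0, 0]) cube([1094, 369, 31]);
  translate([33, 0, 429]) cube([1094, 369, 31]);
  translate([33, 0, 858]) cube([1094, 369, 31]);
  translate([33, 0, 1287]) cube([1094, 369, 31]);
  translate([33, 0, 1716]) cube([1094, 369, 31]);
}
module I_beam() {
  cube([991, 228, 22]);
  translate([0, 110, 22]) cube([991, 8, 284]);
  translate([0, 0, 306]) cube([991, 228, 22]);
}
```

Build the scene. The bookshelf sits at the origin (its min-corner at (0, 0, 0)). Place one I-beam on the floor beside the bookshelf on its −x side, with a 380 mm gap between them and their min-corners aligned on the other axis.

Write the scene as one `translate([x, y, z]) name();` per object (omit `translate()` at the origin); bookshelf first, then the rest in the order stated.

bookshelf();
translate([-1371, 0, 0]) I_beam();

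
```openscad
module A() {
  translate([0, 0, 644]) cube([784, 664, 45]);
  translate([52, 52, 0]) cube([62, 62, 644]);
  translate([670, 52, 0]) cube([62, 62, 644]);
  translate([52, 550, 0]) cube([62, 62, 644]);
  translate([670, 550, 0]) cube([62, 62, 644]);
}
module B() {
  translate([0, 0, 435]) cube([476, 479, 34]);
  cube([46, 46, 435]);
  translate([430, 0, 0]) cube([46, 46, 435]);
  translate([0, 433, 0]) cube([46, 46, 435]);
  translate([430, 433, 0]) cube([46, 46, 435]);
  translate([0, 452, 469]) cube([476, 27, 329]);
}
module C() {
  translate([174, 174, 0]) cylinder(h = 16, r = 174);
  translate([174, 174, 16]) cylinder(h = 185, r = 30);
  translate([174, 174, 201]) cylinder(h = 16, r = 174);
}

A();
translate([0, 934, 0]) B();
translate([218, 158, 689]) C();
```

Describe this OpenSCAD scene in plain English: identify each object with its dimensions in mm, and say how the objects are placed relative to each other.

A is a table with a 784×664 mm rectangular top, 45 mm thick, top surface at z = 689 mm, supported by four 62×62 mm square legs, each inset 52 mm from the nearest pair of top edges, running from the floor.

B is a chair: 476×479 mm seat, 34 mm thick, top at z = 469 mm, on four 46 mm square corner legs flush with the seat edges. A 27 mm thick backrest slab spans the full seat width, extending 329 mm above the seat top, its back face flush with the seat's +y edge.

C is a spool: two coaxial disc flanges of radius 174 mm and thickness 16 mm, joined by a core cylinder of radius 30 mm and height 185 mm. The lower flange rests on z = 0 and the three cylinders share a vertical axis.

The chair is on the floor beside the table on its +y side. The spool is on top of the table, centred.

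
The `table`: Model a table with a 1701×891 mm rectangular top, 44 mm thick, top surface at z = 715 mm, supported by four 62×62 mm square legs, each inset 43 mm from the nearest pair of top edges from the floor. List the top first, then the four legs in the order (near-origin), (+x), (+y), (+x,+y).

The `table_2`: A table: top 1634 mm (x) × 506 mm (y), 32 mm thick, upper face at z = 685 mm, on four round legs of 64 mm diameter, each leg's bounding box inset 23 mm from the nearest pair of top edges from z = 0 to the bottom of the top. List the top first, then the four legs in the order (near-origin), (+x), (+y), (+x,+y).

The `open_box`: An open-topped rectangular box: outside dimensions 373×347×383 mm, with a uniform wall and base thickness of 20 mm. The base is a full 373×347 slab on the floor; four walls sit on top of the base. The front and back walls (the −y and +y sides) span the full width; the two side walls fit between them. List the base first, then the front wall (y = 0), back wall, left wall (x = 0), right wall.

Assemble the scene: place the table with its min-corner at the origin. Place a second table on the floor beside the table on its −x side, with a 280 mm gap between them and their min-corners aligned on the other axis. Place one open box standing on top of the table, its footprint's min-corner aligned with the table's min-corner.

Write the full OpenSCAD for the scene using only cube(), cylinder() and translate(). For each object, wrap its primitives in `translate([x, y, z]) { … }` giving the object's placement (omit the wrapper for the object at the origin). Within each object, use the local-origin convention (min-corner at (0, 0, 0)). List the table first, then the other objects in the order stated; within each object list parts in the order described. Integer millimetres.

translate([0, 0, 671]) cube([1701, 891, 44]);
translate([43, 43, 0]) cube([62, 62, 671]);
translate([1596, 43, 0]) cube([62, 62, 671]);
translate([43, 786, 0]) cube([62, 62, 671]);
translate([1596, 786, 0]) cube([62, 62, 671]);
translate([-1914, 0, 0]) {
  translate([0, 0, 653]) cube([1634, 506, 32]);
  translate([55, 55, 0]) cylinder(h = 653, r = 32);
  translate([1579, 55, 0]) cylinder(h = 653, r = 32);
  translate([55, 451, 0]) cylinder(h = 653, r = 32);
  translate([1579, 451, 0]) cylinder(h = 653, r = 32);
}
translate([0, 0, 715]) {
  cube([373, 347, 20]);
  translate([0, 0, 20]) cube([373, 20, 363]);
  translate([0, 327, 20]) cube([373, 20, 363]);
  translate([0, 20, 20]) cube([20, 307, 363]);
  translate([353, 20, 20]) cube([20, 307, 363]);
}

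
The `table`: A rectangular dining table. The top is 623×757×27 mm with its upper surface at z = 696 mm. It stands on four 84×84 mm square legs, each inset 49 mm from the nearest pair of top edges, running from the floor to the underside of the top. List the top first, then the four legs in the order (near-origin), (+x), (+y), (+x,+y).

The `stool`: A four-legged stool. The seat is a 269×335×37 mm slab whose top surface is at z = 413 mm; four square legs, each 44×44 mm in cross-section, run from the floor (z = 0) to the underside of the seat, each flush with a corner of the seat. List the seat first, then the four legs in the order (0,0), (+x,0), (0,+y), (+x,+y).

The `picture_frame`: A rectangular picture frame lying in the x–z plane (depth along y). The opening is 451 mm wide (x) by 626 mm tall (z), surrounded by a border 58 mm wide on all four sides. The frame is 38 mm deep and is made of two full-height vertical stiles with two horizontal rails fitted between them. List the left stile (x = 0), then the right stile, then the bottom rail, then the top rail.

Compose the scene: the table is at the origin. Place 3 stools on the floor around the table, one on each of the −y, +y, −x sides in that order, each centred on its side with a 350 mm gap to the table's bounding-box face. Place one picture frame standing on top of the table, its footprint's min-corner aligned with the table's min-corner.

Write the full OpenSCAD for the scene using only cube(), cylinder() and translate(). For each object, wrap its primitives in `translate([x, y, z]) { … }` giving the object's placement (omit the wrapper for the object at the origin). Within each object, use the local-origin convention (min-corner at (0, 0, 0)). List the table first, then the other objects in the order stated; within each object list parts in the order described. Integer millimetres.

translate([0, 0, 669]) cube([623, 757, 27]);
translate([49, 49, 0]) cube([84, 84, 669]);
translate([490, 49, 0]) cube([84, 84, 669]);
translate([49, 624, 0]) cube([84, 84, 669]);
translate([490, 624, 0]) cube([84, 84, 669]);
translate([177, -685, 0]) {
  translate([0, 0, 376]) cube([269, 335, 37]);
  cube([44, 44, 376]);
  translate([225, 0, 0]) cube([44, 44, 376]);
  translate([0, 291, 0]) cube([44, 44, 376]);
  translate([225, 291, 0]) cube([44, 44, 376]);
}
translate([177, 1107, 0]) {
  translate([0, 0, 376]) cube([269, 335, 37]);
  cube([44, 44, 376]);
  translate([225, 0, 0]) cube([44, 44, 376]);
  translate([0, 291, 0]) cube([44, 44, 376]);
  translate([225, 291, 0]) cube([44, 44, 376]);
}
translate([-619, 211, 0]) {
  translate([0, 0, 376]) cube([269, 335, 37]);
  cube([44, 44, 376]);
  translate([225, 0, 0]) cube([44, 44, 376]);
  translate([0, 291, 0]) cube([44, 44, 376]);
  translate([225, 291, 0]) cube([44, 44, 376]);
}
translate([0, 0, 696]) {
  cube([58, 38, 742]);
  translate([509, 0, 0]) cube([58, 38, 742]);
  translate([58, 0, 0]) cube([451, 38, 58]);
  translate([58, 0, 684]) cube([451, 38, 58]);
}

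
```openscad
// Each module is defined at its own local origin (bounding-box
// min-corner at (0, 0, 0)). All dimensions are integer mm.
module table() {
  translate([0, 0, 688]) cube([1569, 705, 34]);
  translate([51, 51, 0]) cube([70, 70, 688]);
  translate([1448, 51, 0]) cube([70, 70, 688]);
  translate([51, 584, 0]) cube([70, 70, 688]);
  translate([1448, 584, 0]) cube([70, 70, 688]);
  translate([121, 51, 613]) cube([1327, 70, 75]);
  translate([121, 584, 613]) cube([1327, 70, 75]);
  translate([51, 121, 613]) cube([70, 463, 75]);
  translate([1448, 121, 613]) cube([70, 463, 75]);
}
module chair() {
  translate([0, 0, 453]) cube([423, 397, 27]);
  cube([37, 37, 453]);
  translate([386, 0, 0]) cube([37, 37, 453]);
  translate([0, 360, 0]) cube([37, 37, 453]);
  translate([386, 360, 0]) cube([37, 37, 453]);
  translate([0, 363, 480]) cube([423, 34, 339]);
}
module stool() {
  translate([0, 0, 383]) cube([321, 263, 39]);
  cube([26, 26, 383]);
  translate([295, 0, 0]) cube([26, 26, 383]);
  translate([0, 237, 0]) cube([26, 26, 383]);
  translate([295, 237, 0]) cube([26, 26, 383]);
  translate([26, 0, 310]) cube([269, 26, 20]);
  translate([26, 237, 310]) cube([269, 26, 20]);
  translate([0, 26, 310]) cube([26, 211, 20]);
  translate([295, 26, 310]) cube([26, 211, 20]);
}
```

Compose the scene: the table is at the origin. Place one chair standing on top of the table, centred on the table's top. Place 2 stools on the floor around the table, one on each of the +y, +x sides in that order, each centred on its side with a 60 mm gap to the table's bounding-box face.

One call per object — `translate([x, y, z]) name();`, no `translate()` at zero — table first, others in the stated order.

table();
translate([573, 154, 722]) chair();
translate([624, 765, 0]) stool();
translate([1629, 221, 0]) stool();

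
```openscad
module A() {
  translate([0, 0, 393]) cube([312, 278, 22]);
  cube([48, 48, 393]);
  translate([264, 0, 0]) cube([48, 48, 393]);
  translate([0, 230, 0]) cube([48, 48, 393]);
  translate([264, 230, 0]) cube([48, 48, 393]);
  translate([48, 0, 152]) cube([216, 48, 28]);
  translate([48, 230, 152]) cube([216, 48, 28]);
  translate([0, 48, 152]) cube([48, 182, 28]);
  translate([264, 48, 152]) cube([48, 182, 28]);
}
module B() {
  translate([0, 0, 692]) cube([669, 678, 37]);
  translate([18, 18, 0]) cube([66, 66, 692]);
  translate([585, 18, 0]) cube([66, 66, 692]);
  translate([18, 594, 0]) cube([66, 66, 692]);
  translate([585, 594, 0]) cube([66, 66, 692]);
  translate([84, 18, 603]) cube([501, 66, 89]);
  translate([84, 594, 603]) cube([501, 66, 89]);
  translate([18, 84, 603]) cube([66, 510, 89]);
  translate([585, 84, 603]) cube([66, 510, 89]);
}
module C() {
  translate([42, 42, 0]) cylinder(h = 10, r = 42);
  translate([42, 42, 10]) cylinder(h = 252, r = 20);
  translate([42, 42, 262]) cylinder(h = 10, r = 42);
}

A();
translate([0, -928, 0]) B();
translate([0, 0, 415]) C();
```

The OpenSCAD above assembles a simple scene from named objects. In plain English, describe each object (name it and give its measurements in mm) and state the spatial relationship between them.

A is a four-legged stool. The seat is a 312×278×22 mm slab whose top surface is at z = 415 mm; four square legs, each 48×48 mm in cross-section, run from the floor (z = 0) to the underside of the seat, each flush with a corner of the seat. Four stretchers, 48 mm wide and 28 mm tall, connect adjacent legs with their undersides at z = 152 mm, each running between the inner faces of the legs it joins and aligned with the legs' outer faces on the other axis.

B is a rectangular dining table. The top is 669×678×37 mm with its upper surface at z = 729 mm. It stands on four 66×66 mm square legs, each inset 18 mm from the nearest pair of top edges, running from the floor to the underside of the top. Four apron rails, 66 mm thick and 89 mm tall, run between adjacent legs with their top edges flush with the underside of the top and their outer faces flush with the legs' outer faces.

C is a spool: two coaxial disc flanges of radius 42 mm and thickness 10 mm, joined by a core cylinder of radius 20 mm and height 252 mm. The lower flange rests on z = 0 and the three cylinders share a vertical axis.

The table is on the floor beside the stool on its −y side. The spool is on top of the stool.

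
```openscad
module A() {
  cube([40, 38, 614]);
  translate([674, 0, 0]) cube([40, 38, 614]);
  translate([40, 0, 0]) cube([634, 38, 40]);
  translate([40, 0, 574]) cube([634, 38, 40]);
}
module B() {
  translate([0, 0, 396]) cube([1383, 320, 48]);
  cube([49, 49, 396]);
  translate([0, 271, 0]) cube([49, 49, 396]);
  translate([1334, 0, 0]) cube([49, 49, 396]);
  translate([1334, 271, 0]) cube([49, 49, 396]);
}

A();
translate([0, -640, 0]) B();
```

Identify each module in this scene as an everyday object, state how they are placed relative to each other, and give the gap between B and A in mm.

The bench's nearest face is 320 mm from the picture frame's −y face.

A is a picture frame. B is a bench. The bench is on the floor beside the picture frame on its −y side. The gap between the bench and the picture frame is 320 mm.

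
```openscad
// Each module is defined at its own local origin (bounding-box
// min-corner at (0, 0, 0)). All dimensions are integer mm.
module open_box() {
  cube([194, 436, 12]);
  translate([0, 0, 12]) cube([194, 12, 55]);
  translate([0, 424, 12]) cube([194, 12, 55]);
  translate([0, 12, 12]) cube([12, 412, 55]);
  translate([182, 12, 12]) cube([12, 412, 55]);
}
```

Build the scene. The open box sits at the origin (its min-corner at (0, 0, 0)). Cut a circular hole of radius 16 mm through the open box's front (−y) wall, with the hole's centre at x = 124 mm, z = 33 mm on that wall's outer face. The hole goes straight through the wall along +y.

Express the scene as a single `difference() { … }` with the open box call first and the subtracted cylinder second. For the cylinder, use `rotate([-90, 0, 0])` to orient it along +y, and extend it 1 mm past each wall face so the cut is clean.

difference() {
  open_box();
  translate([124, -1, 33]) rotate([-90, 0, 0]) cylinder(h = 14, r = 16);
}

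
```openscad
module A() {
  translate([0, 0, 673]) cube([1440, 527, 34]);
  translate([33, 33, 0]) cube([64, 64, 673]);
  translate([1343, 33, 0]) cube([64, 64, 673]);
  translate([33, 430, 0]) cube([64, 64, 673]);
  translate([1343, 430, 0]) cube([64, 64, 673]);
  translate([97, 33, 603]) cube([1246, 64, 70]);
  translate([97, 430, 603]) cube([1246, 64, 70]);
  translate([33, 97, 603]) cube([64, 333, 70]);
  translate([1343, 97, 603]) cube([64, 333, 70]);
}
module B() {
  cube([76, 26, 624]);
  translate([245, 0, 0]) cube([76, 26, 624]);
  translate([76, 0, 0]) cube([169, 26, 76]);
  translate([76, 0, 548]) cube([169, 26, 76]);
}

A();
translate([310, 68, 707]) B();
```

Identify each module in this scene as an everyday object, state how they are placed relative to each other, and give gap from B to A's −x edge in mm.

A is a table. B is a picture frame. The picture frame is on top of the table. The gap from the picture frame to the table's −x edge is 310 mm.

The picture frame's min-x is at 310; the table's min-x is 0; gap = 310 mm.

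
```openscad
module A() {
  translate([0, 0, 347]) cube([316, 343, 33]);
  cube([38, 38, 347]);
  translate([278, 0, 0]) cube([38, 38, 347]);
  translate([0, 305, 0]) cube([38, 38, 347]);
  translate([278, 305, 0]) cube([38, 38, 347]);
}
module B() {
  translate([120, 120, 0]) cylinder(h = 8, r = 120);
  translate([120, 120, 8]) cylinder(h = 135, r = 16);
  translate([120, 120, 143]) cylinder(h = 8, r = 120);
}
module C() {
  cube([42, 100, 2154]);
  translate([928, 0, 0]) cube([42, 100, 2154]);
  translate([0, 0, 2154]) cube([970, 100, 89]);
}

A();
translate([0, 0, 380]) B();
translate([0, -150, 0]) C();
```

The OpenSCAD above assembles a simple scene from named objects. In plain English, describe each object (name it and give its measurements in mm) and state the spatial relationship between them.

A is a simple wooden stool: a rectangular seat 316 mm (x) by 343 mm (y), 33 mm thick, top face at z = 380 mm, on four square legs, each 38×38 mm in cross-section. The legs rest on z = 0, each flush with a corner of the seat.

B is a spool: two coaxial disc flanges of radius 120 mm and thickness 8 mm, joined by a core cylinder of radius 16 mm and height 135 mm. The lower flange rests on z = 0 and the three cylinders share a vertical axis.

C is a door frame. The clear opening is 886 mm wide and 2154 mm high. Two 42 mm wide jambs, 100 mm deep, stand either side of the opening from the floor to the top of the opening. A 89 mm thick head sits across the top of both jambs, spanning the full outside width of the frame.

The spool is on top of the stool. The door frame is on the floor beside the stool on its −y side.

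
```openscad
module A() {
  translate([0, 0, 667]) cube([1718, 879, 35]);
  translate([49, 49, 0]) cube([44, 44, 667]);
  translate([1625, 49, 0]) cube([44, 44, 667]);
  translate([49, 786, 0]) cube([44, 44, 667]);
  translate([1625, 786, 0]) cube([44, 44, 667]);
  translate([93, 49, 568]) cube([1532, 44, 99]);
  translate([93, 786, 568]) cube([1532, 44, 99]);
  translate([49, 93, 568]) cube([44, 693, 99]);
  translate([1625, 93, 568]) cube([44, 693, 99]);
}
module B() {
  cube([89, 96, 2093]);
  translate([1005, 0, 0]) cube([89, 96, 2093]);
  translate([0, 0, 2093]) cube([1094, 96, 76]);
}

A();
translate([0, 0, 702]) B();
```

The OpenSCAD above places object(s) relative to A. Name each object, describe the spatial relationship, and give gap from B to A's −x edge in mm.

A is a table. B is a door frame. The door frame is on top of the table. The gap from the door frame to the table's −x edge is 0 mm.

The door frame's min-x is at 0; the table's min-x is 0; gap = 0 mm.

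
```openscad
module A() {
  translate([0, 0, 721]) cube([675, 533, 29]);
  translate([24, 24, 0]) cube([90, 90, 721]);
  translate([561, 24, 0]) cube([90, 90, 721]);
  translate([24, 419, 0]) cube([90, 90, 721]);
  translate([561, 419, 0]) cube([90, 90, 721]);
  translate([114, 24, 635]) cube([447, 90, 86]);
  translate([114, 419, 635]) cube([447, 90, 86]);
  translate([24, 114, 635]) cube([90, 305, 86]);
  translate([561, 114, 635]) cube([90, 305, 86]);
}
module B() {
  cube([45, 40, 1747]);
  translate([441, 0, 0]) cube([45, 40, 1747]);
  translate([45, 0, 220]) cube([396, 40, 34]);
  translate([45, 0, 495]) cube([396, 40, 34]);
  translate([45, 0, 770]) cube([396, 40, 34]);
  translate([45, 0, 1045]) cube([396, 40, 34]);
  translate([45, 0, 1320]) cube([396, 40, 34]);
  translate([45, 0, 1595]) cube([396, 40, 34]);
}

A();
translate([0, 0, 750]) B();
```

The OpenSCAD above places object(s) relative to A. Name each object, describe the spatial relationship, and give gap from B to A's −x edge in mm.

The ladder's min-x is at 0; the table's min-x is 0; gap = 0 mm.

A is a table. B is a ladder. The ladder is on top of the table. The gap from the ladder to the table's −x edge is 0 mm.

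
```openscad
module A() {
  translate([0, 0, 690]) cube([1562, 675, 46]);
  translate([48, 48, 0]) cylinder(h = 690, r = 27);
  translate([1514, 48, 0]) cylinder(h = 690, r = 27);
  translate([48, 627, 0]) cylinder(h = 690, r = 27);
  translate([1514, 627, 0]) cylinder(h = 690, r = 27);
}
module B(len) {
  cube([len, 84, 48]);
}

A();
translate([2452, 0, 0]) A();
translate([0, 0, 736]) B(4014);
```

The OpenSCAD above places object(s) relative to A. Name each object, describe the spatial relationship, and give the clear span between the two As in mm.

Second table starts at x = 2452; first ends at x = 1562; clear span = 2452 − 1562 = 890 mm.

A is a table. B is a beam. A beam spans the tops of two tables. The clear span between the two tables is 890 mm.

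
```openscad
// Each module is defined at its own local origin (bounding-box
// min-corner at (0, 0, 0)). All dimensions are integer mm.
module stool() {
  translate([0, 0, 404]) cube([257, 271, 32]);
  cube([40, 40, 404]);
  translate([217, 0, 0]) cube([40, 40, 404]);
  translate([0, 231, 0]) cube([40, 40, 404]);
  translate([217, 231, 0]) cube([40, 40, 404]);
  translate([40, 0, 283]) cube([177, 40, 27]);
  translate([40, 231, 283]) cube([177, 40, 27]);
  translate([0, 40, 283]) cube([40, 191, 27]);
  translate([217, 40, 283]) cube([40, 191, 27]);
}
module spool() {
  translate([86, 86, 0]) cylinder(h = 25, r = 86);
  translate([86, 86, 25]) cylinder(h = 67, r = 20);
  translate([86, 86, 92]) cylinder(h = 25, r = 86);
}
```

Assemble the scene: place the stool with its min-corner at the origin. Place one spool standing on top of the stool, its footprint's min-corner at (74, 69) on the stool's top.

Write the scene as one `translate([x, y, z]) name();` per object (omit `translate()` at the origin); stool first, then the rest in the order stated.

stool();
translate([74, 69, 436]) spool();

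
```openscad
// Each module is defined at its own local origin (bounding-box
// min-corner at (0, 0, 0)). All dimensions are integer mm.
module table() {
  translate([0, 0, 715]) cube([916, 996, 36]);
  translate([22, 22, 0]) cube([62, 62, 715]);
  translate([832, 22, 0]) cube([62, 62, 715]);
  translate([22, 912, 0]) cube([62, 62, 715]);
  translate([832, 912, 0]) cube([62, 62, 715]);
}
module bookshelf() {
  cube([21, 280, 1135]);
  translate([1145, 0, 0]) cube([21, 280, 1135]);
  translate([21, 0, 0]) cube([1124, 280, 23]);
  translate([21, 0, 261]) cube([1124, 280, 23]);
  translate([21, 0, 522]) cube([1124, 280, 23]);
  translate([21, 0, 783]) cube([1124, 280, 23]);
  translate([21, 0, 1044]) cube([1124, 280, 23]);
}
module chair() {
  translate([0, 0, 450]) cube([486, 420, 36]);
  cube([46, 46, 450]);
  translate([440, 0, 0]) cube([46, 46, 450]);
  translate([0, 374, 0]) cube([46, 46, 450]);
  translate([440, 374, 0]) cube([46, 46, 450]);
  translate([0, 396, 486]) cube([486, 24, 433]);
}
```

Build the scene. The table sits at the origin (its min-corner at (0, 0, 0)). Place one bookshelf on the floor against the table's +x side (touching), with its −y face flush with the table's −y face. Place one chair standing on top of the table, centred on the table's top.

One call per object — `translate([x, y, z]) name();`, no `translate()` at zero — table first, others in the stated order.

table();
translate([916, 0, 0]) bookshelf();
translate([215, 288, 751]) chair();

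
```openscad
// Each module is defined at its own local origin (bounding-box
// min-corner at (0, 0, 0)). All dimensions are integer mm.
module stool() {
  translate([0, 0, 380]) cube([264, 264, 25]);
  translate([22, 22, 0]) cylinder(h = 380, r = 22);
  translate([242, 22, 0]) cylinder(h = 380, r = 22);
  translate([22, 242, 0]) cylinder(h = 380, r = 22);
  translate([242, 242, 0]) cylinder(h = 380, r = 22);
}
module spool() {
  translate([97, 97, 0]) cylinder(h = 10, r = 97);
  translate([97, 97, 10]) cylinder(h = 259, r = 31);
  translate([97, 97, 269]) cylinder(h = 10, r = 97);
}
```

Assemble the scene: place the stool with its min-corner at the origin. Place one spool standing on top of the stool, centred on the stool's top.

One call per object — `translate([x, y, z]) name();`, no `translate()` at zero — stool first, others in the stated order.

stool();
translate([35, 35, 405]) spool();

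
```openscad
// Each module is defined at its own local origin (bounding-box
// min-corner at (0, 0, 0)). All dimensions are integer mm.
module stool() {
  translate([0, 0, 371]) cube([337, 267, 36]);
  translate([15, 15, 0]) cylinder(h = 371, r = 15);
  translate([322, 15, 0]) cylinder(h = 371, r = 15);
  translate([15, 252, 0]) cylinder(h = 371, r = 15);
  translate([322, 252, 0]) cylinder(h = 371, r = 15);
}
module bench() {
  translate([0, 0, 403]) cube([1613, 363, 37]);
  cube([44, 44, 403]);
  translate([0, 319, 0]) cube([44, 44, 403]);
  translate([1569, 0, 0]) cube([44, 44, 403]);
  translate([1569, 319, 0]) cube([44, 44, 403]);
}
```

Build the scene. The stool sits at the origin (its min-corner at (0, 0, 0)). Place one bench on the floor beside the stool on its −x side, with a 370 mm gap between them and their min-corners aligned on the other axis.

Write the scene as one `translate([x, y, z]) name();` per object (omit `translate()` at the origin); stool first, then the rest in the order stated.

stool();
translate([-1983, 0, 0]) bench();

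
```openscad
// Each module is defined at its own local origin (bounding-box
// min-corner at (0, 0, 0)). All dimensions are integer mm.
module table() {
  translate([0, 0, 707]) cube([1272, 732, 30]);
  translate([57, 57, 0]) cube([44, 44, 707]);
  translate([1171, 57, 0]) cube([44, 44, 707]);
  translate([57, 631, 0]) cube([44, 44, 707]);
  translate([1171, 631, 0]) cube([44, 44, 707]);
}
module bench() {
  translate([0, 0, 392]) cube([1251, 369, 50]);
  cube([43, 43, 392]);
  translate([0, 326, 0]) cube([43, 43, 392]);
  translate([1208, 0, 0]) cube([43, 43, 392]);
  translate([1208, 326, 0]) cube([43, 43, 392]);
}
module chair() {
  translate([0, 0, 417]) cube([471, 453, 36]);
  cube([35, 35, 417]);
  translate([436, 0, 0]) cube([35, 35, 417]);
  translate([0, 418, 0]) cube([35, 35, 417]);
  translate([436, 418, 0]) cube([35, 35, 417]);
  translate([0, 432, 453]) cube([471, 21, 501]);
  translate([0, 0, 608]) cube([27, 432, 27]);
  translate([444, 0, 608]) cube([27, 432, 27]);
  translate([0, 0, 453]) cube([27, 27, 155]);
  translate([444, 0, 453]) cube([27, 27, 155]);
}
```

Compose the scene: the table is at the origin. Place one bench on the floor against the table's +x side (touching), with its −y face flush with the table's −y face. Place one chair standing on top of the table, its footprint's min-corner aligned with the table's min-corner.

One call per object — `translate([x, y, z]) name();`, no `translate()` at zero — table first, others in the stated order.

table();
translate([1272, 0, 0]) bench();
translate([0, 0, 737]) chair();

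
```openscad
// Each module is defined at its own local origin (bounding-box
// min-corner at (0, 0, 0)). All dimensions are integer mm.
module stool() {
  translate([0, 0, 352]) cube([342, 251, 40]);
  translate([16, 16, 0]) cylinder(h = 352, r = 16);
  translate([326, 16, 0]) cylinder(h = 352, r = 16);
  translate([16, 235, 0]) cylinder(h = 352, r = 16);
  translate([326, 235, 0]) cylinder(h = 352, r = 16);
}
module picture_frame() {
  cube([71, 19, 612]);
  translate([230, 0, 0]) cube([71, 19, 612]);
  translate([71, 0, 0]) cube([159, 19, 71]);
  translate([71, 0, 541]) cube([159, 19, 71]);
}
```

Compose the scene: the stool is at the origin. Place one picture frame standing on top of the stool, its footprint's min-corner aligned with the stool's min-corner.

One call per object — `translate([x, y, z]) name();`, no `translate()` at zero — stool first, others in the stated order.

stool();
translate([0, 0, 392]) picture_frame();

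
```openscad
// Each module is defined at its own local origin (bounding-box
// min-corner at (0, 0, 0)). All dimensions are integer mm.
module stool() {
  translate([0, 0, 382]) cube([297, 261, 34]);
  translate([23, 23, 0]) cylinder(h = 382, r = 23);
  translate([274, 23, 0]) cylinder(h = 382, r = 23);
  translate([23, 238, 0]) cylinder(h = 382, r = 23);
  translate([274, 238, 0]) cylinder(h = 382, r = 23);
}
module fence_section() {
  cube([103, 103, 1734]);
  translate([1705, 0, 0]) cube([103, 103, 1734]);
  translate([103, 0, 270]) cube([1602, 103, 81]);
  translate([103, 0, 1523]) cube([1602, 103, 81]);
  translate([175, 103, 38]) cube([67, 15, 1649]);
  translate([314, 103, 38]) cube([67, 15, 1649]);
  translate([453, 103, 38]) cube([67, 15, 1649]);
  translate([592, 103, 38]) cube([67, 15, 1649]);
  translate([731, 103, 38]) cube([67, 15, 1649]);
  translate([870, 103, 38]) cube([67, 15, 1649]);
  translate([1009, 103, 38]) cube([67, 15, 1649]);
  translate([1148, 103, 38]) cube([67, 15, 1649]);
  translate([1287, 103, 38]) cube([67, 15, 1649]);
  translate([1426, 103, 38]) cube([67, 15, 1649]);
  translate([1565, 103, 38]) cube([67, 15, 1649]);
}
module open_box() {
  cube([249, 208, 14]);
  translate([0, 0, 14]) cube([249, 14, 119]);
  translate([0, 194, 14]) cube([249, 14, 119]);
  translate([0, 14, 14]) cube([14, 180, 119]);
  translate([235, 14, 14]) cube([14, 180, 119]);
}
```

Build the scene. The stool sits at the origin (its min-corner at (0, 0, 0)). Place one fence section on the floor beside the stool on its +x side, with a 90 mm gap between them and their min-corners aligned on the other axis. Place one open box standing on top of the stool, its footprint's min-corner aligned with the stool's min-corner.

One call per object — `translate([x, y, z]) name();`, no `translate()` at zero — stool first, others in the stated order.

stool();
translate([387, 0, 0]) fence_section();
translate([0, 0, 416]) open_box();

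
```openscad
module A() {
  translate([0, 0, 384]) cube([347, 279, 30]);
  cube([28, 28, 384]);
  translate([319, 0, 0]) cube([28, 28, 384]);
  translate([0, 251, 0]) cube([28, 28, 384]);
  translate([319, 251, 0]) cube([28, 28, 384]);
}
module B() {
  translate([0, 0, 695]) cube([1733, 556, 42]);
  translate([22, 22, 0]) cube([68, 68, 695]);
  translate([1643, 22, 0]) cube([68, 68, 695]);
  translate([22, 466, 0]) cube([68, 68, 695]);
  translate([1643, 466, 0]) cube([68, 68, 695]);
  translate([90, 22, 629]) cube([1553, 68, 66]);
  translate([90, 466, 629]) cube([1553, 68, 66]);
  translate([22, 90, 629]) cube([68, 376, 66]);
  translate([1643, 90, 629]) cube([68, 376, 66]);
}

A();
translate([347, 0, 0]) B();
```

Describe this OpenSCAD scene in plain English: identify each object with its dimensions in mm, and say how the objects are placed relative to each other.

A is a simple wooden stool: a rectangular seat 347 mm (x) by 279 mm (y), 30 mm thick, top face at z = 414 mm, on four square legs, each 28×28 mm in cross-section. The legs rest on z = 0, each flush with a corner of the seat.

B is a table with a 1733×556 mm rectangular top, 42 mm thick, top surface at z = 737 mm, supported by four 68×68 mm square legs, each inset 22 mm from the nearest pair of top edges, running from the floor. Four apron rails, 68 mm thick and 66 mm tall, run between adjacent legs with their top edges flush with the underside of the top and their outer faces flush with the legs' outer faces.

The table is against the stool's +x side, with their −y faces flush.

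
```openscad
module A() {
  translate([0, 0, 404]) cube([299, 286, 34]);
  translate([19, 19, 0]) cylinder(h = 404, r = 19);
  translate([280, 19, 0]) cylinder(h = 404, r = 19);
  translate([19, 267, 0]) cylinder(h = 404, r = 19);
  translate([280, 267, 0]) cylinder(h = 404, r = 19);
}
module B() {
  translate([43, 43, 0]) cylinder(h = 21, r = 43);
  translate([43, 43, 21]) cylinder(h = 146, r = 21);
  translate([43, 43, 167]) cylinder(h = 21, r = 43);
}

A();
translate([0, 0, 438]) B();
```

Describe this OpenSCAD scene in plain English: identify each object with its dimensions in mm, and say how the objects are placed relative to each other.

A is a simple wooden stool: a rectangular seat 299 mm (x) by 286 mm (y), 34 mm thick, top face at z = 438 mm, on four round legs, each 38 mm in diameter. The legs rest on z = 0, each leg's axis is inset half a diameter from the nearest pair of seat edges (so the leg's bounding box is flush with the corner).

B is a spool: two coaxial disc flanges of radius 43 mm and thickness 21 mm, joined by a core cylinder of radius 21 mm and height 146 mm. The lower flange rests on z = 0 and the three cylinders share a vertical axis.

The spool is on top of the stool.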